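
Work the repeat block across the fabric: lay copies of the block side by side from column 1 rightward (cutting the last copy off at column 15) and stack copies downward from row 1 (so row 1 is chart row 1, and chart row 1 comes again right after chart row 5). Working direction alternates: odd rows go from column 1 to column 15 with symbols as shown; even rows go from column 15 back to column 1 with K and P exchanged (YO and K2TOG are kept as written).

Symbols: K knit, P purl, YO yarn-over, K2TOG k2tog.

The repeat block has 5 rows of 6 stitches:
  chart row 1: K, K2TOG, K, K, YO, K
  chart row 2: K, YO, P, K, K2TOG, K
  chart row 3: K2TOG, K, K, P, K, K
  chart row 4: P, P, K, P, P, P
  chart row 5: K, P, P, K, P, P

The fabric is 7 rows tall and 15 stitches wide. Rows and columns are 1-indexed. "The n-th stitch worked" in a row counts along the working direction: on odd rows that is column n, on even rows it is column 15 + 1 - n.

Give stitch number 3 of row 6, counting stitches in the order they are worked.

Row 6 uses chart row ((6-1) mod 5)+1 = 1. Row 6 is even, so WS.
Chart row 1 tiled across columns 1-15: K K2TOG K K YO K K K2TOG K K YO K K K2TOG K
Wrong side: read the tiled row from column 15 down to 1 and exchange K with P (leave YO, K2TOG).
Row 6 as worked: P K2TOG P P YO P P K2TOG P P YO P P K2TOG P
Stitch 3 in working order -> P

Stitch:
P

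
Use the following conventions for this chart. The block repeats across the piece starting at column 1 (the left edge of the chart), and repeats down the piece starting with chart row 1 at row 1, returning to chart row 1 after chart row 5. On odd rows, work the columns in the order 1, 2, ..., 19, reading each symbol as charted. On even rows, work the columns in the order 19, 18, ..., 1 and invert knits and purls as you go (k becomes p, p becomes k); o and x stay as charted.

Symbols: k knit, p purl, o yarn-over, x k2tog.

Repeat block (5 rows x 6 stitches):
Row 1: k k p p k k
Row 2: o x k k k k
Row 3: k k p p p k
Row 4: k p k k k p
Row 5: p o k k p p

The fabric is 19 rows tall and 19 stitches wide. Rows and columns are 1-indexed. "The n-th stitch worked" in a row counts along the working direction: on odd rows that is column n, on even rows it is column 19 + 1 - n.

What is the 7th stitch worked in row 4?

For row 4: chart row = ((4-1) mod 5) + 1 = 4; this is a WS (even) row.
Chart row 4 tiled across columns 1-19: k p k k k p k p k k k p k p k k k p k
WS row: flip the tiled sequence (start at column 19) and apply k<->p; o and x stay.
Row 4 as worked: p k p p p k p k p p p k p k p p p k p
Stitch 7 in working order -> p

Result:
p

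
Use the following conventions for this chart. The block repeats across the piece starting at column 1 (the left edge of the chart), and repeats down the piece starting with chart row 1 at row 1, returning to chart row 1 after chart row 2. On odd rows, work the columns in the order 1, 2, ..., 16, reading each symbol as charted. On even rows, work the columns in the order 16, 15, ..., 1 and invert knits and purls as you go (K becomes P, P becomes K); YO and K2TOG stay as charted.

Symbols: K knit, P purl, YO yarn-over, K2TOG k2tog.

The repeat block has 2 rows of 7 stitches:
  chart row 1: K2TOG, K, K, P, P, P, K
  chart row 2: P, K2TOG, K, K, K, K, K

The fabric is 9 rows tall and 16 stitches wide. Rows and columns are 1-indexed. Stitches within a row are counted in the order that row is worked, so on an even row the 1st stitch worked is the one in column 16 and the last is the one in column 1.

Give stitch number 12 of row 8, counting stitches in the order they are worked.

Row 8: (8-1) mod 2 = 1, so use chart row 2. Even row -> WS.
Chart row 2 tiled across columns 1-16: P K2TOG K K K K K P K2TOG K K K K K P K2TOG
WS row: flip the tiled sequence (start at column 16) and apply K<->P; YO and K2TOG stay.
Row 8 as worked: K2TOG K P P P P P K2TOG K P P P P P K2TOG K
The 12th stitch worked is P.

Stitch:
P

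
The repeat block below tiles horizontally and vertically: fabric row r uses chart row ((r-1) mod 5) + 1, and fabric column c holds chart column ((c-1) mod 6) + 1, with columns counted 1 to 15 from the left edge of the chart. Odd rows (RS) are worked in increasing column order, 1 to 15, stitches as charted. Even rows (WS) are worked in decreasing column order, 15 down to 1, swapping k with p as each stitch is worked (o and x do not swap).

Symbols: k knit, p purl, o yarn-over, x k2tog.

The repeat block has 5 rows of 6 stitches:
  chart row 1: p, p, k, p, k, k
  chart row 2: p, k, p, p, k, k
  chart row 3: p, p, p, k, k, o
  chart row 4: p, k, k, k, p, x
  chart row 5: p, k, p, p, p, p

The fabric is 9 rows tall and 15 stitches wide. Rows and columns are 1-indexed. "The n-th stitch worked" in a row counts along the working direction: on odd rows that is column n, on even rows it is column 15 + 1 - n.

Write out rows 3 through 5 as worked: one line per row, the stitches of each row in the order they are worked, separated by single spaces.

Row 3: chart row 3, RS - tile across columns 1-15 and work as-is.
Row 4: chart row 4, WS - tiled (columns 1-15): p k k k p x p k k k p x p k k; work from column 15 back to 1 with k<->p swapped.
Row 5: chart row 5, RS - tile across columns 1-15 and work as-is.

Rows as worked:
p p p k k o p p p k k o p p p
p p k x k p p p k x k p p p k
p k p p p p p k p p p p p k p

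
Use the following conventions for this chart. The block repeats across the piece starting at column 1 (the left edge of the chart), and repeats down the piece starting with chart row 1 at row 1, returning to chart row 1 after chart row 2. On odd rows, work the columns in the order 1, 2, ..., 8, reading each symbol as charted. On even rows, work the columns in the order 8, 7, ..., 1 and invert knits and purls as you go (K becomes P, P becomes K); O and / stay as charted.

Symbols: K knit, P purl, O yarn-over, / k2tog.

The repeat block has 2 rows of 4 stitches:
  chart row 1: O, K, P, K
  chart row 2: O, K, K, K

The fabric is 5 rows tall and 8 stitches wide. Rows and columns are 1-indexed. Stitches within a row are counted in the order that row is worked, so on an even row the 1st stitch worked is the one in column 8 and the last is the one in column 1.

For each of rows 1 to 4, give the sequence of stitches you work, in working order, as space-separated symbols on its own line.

Row 1: chart row 1, RS - tile across columns 1-8 and work as-is.
Row 2: chart row 2, WS - tiled (columns 1-8): O K K K O K K K; work from column 8 back to 1 with K<->P swapped.
Row 3: chart row 1, RS - tile across columns 1-8 and work as-is.
Row 4: chart row 2, WS - tiled (columns 1-8): O K K K O K K K; work from column 8 back to 1 with K<->P swapped.

Rows as worked:
O K P K O K P K
P P P O P P P O
O K P K O K P K
P P P O P P P O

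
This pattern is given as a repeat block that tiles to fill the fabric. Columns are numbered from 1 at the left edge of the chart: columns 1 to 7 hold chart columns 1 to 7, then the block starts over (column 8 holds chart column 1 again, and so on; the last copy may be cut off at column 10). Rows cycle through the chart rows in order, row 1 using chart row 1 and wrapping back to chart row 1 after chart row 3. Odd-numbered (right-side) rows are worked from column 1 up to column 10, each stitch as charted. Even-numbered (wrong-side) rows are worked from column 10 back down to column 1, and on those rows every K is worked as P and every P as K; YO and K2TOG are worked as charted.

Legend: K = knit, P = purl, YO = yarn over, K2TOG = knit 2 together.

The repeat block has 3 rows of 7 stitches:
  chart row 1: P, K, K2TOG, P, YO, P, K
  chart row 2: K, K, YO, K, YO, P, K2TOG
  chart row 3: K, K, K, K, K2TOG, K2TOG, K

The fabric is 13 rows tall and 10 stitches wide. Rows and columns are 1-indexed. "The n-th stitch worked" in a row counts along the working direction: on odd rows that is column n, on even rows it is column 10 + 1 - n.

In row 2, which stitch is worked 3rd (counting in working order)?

Row 2: (2-1) mod 3 = 1, so use chart row 2. Even row -> WS.
Chart row 2 tiled across columns 1-10: K K YO K YO P K2TOG K K YO
WS: work from column 10 back to column 1 (reverse the tiled row), swapping K<->P (YO and K2TOG unchanged).
Row 2 as worked: YO P P K2TOG K YO P YO P P
The 3rd stitch worked is P.

Stitch:
P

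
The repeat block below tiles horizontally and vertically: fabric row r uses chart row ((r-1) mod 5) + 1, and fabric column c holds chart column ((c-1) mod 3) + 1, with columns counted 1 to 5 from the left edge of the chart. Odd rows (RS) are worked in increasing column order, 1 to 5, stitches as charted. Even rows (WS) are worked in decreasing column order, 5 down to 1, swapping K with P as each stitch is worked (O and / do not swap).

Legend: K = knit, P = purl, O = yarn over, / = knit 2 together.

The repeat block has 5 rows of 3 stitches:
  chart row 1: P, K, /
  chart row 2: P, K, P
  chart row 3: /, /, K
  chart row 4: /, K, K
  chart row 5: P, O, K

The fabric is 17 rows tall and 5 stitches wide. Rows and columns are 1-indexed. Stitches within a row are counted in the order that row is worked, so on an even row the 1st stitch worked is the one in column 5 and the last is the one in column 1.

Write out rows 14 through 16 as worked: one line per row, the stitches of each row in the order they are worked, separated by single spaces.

Result:
P / P P /
P O K P O
P K / P K

Derivation:
Row 14: chart row 4, WS - tiled (columns 1-5): / K K / K; work from column 5 back to 1 with K<->P swapped.
Row 15: chart row 5, RS - tile across columns 1-5 and work as-is.
Row 16: chart row 1, WS - tiled (columns 1-5): P K / P K; work from column 5 back to 1 with K<->P swapped.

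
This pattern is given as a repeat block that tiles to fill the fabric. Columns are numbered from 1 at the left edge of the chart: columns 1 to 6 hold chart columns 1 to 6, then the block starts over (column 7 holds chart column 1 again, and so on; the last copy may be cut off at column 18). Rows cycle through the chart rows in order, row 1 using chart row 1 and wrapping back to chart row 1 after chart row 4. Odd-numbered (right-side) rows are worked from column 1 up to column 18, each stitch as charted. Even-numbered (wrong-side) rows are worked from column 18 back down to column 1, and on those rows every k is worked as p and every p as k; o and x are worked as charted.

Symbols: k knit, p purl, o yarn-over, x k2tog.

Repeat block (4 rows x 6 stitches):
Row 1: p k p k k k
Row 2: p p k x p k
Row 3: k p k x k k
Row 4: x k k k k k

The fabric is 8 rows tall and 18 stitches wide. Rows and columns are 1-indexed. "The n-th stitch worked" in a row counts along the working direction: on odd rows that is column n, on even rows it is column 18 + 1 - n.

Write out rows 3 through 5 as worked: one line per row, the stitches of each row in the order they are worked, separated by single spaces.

Rows as worked:
k p k x k k k p k x k k k p k x k k
p p p p p x p p p p p x p p p p p x
p k p k k k p k p k k k p k p k k k

Derivation:
Row 3: chart row 3, RS - tile across columns 1-18 and work as-is.
Row 4: chart row 4, WS - tiled (columns 1-18): x k k k k k x k k k k k x k k k k k; work from column 18 back to 1 with k<->p swapped.
Row 5: chart row 1, RS - tile across columns 1-18 and work as-is.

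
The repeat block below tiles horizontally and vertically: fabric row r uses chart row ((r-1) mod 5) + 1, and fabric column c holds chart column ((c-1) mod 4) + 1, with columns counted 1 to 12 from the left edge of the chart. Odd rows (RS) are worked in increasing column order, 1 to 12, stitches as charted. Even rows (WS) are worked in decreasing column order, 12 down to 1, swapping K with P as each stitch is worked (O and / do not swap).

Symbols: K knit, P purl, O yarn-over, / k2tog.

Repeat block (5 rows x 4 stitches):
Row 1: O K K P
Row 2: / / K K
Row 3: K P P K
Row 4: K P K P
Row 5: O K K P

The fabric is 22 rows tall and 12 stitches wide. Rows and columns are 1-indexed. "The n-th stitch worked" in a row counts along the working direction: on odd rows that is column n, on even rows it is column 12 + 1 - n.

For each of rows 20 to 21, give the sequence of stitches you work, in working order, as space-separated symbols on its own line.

== ROWS AS WORKED ==
K P P O K P P O K P P O
O K K P O K K P O K K P

Derivation:
Row 20: chart row 5, WS - tiled (columns 1-12): O K K P O K K P O K K P; work from column 12 back to 1 with K<->P swapped.
Row 21: chart row 1, RS - tile across columns 1-12 and work as-is.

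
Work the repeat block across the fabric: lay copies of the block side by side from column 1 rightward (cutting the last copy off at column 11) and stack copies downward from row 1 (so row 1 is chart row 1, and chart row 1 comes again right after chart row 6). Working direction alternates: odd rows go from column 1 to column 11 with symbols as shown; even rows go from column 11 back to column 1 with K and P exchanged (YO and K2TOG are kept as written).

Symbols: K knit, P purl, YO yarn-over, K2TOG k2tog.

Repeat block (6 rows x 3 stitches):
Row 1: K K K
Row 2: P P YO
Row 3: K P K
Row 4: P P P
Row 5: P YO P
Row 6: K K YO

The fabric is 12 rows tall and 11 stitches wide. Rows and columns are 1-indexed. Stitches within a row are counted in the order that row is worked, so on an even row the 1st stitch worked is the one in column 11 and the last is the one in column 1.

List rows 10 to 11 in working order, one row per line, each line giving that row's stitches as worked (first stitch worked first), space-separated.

Result:
K K K K K K K K K K K
P YO P P YO P P YO P P YO

Derivation:
Row 10: chart row 4, WS - tiled (columns 1-11): P P P P P P P P P P P; work from column 11 back to 1 with K<->P swapped.
Row 11: chart row 5, RS - tile across columns 1-11 and work as-is.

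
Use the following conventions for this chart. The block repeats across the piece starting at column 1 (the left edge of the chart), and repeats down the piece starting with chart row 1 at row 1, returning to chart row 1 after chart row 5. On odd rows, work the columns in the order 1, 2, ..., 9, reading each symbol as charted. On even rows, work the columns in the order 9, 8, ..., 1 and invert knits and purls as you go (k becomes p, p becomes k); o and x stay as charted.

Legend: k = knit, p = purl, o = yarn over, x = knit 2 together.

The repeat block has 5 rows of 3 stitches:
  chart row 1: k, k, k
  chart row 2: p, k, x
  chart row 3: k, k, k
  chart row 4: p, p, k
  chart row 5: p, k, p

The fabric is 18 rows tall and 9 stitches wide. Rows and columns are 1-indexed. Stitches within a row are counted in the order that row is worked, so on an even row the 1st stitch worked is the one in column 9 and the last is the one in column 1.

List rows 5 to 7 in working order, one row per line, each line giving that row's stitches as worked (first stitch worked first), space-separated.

Row 5: chart row 5, RS - tile across columns 1-9 and work as-is.
Row 6: chart row 1, WS - tiled (columns 1-9): k k k k k k k k k; work from column 9 back to 1 with k<->p swapped.
Row 7: chart row 2, RS - tile across columns 1-9 and work as-is.

Rows as worked:
p k p p k p p k p
p p p p p p p p p
p k x p k x p k x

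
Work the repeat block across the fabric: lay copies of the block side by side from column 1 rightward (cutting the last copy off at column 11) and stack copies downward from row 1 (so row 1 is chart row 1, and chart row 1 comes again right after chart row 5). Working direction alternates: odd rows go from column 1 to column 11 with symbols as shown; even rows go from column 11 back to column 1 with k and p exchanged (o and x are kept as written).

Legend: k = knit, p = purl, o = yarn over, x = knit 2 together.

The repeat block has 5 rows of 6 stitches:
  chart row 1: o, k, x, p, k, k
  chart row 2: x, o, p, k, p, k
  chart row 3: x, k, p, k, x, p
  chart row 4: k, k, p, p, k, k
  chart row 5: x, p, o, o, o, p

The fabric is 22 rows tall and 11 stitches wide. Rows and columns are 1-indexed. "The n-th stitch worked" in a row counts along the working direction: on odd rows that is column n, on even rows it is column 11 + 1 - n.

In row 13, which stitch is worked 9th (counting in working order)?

For row 13: chart row = ((13-1) mod 5) + 1 = 3; this is a RS (odd) row.
Chart row 3 tiled across columns 1-11: x k p k x p x k p k x
Right side: take the tiled row as-is (worked left to right from column 1).
The 9th stitch worked is p.

== STITCH ==
p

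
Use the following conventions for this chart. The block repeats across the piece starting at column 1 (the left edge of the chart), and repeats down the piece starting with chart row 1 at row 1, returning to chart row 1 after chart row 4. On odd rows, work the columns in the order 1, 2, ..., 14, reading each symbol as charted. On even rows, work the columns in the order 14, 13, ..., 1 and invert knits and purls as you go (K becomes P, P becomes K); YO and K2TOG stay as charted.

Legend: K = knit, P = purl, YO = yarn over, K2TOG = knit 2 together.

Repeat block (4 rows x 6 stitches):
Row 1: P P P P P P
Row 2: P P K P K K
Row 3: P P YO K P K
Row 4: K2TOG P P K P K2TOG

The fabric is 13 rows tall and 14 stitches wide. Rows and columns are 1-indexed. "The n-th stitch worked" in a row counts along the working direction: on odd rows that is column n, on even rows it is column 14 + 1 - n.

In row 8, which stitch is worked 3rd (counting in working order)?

Stitch:
K2TOG

Derivation:
For row 8: chart row = ((8-1) mod 4) + 1 = 4; this is a WS (even) row.
Chart row 4 tiled across columns 1-14: K2TOG P P K P K2TOG K2TOG P P K P K2TOG K2TOG P
Wrong side: read the tiled row from column 14 down to 1 and exchange K with P (leave YO, K2TOG).
Row 8 as worked: K K2TOG K2TOG K P K K K2TOG K2TOG K P K K K2TOG
Counting 3 along the worked row gives K2TOG.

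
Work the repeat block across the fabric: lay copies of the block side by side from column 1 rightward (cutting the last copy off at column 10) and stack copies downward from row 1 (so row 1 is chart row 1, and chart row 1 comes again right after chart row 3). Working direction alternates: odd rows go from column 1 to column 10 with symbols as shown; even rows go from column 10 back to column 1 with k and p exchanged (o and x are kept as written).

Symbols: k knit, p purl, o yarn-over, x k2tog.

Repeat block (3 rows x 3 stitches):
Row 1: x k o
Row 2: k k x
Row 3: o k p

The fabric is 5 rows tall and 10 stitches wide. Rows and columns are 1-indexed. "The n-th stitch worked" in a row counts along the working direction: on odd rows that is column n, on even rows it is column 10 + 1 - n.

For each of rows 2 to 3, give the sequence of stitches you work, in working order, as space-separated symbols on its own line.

Rows as worked:
p x p p x p p x p p
o k p o k p o k p o

Derivation:
Row 2: chart row 2, WS - tiled (columns 1-10): k k x k k x k k x k; work from column 10 back to 1 with k<->p swapped.
Row 3: chart row 3, RS - tile across columns 1-10 and work as-is.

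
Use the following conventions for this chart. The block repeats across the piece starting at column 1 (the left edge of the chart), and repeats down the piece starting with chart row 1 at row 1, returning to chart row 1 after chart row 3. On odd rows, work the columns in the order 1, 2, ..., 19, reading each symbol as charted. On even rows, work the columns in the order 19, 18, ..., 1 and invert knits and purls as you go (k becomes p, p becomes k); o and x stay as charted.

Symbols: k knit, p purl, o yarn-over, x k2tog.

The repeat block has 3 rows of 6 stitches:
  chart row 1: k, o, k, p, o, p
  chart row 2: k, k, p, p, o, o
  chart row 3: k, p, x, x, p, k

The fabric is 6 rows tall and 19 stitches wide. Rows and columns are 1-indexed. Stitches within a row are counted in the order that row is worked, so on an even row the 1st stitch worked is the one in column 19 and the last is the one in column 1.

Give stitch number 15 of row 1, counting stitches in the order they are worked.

Stitch:
k

Derivation:
Row 1 uses chart row ((1-1) mod 3)+1 = 1. Row 1 is odd, so RS.
Chart row 1 tiled across columns 1-19: k o k p o p k o k p o p k o k p o p k
RS: work column 1 to column 19, symbols as charted — the tiled row is the row as worked.
Counting 15 along the worked row gives k.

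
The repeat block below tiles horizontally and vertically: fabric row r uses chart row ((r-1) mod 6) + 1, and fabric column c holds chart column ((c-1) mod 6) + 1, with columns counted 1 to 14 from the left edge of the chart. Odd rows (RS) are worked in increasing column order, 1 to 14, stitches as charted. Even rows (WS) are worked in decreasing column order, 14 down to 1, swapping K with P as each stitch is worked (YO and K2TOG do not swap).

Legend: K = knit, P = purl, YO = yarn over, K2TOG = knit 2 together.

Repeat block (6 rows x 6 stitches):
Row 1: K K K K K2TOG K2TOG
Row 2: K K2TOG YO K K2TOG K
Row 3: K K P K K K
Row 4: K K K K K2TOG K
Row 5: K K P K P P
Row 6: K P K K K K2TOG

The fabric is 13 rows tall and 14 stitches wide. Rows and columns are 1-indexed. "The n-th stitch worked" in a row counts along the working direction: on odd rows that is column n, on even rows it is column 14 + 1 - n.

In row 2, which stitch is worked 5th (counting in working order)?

Row 2 uses chart row ((2-1) mod 6)+1 = 2. Row 2 is even, so WS.
Chart row 2 tiled across columns 1-14: K K2TOG YO K K2TOG K K K2TOG YO K K2TOG K K K2TOG
WS row: flip the tiled sequence (start at column 14) and apply K<->P; YO and K2TOG stay.
Row 2 as worked: K2TOG P P K2TOG P YO K2TOG P P K2TOG P YO K2TOG P
The 5th stitch worked is P.

Stitch:
P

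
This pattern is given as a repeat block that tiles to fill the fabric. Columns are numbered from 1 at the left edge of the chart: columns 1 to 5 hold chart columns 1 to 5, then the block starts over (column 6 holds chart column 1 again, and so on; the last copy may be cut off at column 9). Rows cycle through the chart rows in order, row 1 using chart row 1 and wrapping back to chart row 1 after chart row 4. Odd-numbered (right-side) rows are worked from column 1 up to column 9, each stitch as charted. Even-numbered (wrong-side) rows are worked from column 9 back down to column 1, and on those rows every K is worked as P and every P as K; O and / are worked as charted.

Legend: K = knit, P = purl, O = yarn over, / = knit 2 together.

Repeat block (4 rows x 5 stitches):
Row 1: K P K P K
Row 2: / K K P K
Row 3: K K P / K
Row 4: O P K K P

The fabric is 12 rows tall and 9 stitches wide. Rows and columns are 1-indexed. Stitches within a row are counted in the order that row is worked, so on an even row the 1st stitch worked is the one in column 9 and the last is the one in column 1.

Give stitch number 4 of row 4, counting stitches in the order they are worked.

== STITCH ==
O

Derivation:
Row 4 uses chart row ((4-1) mod 4)+1 = 4. Row 4 is even, so WS.
Chart row 4 tiled across columns 1-9: O P K K P O P K K
Wrong side: read the tiled row from column 9 down to 1 and exchange K with P (leave O, /).
Row 4 as worked: P P K O K P P K O
Stitch 4 in working order -> O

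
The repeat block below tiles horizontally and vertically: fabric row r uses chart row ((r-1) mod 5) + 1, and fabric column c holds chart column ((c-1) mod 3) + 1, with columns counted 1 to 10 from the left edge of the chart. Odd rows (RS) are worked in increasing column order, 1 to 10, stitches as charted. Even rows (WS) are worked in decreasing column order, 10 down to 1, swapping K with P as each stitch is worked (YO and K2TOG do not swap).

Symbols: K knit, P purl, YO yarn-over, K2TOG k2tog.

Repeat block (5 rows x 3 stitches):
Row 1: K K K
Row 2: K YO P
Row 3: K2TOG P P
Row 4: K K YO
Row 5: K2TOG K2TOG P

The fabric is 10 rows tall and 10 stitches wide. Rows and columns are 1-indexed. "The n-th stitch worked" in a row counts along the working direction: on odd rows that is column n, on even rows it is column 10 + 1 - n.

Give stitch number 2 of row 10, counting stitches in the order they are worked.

For row 10: chart row = ((10-1) mod 5) + 1 = 5; this is a WS (even) row.
Chart row 5 tiled across columns 1-10: K2TOG K2TOG P K2TOG K2TOG P K2TOG K2TOG P K2TOG
WS row: flip the tiled sequence (start at column 10) and apply K<->P; YO and K2TOG stay.
Row 10 as worked: K2TOG K K2TOG K2TOG K K2TOG K2TOG K K2TOG K2TOG
Stitch 2 in working order -> K

== STITCH ==
K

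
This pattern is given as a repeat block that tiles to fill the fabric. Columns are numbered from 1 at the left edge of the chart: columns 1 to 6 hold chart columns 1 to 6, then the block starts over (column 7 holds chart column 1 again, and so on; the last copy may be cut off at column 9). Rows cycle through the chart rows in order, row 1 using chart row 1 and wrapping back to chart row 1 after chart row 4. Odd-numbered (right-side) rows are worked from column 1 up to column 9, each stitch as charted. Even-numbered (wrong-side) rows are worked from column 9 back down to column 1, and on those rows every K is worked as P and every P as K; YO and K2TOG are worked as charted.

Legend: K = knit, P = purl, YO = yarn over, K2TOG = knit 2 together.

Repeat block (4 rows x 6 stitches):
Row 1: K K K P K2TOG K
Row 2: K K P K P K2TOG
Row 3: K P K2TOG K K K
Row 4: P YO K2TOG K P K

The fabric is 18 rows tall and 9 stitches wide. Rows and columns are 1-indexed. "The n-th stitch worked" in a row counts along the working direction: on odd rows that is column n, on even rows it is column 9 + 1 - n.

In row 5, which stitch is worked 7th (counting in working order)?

Result:
K

Derivation:
For row 5: chart row = ((5-1) mod 4) + 1 = 1; this is a RS (odd) row.
Chart row 1 tiled across columns 1-9: K K K P K2TOG K K K K
RS: work column 1 to column 9, symbols as charted — the tiled row is the row as worked.
Counting 7 along the worked row gives K.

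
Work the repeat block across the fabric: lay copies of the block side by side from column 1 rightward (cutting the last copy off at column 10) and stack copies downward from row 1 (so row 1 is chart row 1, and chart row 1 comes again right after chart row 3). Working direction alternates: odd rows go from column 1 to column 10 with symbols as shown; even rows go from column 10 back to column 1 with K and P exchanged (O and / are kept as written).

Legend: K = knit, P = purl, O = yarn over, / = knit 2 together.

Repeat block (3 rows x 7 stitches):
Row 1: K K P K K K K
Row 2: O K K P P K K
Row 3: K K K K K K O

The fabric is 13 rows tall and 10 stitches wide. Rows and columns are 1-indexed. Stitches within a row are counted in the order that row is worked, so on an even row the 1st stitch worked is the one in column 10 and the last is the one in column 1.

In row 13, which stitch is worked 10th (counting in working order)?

For row 13: chart row = ((13-1) mod 3) + 1 = 1; this is a RS (odd) row.
Chart row 1 tiled across columns 1-10: K K P K K K K K K P
RS: work column 1 to column 10, symbols as charted — the tiled row is the row as worked.
The 10th stitch worked is P.

Stitch:
P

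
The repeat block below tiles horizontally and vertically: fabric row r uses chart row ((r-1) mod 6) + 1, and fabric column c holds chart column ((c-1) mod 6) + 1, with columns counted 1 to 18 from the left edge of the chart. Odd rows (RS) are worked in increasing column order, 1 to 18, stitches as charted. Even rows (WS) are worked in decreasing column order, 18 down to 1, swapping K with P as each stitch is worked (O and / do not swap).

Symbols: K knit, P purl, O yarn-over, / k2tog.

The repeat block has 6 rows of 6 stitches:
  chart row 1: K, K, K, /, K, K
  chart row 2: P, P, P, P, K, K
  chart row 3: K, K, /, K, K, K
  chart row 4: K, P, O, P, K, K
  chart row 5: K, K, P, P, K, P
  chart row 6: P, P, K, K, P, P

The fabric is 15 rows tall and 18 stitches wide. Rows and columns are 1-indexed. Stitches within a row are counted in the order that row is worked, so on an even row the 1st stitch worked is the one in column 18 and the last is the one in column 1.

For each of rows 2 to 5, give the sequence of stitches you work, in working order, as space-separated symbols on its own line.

== ROWS AS WORKED ==
P P K K K K P P K K K K P P K K K K
K K / K K K K K / K K K K K / K K K
P P K O K P P P K O K P P P K O K P
K K P P K P K K P P K P K K P P K P

Derivation:
Row 2: chart row 2, WS - tiled (columns 1-18): P P P P K K P P P P K K P P P P K K; work from column 18 back to 1 with K<->P swapped.
Row 3: chart row 3, RS - tile across columns 1-18 and work as-is.
Row 4: chart row 4, WS - tiled (columns 1-18): K P O P K K K P O P K K K P O P K K; work from column 18 back to 1 with K<->P swapped.
Row 5: chart row 5, RS - tile across columns 1-18 and work as-is.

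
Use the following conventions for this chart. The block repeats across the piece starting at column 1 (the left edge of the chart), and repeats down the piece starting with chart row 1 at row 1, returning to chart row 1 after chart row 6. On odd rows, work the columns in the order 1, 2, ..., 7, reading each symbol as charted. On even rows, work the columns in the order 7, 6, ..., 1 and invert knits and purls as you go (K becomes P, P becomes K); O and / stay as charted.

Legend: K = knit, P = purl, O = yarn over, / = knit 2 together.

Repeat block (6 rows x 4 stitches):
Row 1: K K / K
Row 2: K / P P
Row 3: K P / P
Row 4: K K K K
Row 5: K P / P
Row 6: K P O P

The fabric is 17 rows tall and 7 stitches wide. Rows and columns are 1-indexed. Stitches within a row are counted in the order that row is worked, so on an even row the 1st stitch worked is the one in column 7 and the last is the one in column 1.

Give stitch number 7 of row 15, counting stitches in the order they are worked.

Row 15 uses chart row ((15-1) mod 6)+1 = 3. Row 15 is odd, so RS.
Chart row 3 tiled across columns 1-7: K P / P K P /
RS row: no reversal, no swap; stitch n worked = column n.
Stitch 7 in working order -> /

Stitch:
/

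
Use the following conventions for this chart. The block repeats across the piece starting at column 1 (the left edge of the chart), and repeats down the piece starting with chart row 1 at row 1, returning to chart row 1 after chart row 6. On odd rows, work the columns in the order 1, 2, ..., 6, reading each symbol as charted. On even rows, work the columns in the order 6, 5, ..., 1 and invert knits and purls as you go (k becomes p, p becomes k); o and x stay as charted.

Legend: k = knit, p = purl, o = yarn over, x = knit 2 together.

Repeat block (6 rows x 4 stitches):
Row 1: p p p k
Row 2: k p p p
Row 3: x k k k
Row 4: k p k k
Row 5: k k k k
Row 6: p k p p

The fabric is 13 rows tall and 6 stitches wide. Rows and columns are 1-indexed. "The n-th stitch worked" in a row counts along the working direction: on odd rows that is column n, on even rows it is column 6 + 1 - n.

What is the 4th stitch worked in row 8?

Stitch:
k

Derivation:
For row 8: chart row = ((8-1) mod 6) + 1 = 2; this is a WS (even) row.
Chart row 2 tiled across columns 1-6: k p p p k p
WS: work from column 6 back to column 1 (reverse the tiled row), swapping k<->p (o and x unchanged).
Row 8 as worked: k p k k k p
Stitch 4 in working order -> k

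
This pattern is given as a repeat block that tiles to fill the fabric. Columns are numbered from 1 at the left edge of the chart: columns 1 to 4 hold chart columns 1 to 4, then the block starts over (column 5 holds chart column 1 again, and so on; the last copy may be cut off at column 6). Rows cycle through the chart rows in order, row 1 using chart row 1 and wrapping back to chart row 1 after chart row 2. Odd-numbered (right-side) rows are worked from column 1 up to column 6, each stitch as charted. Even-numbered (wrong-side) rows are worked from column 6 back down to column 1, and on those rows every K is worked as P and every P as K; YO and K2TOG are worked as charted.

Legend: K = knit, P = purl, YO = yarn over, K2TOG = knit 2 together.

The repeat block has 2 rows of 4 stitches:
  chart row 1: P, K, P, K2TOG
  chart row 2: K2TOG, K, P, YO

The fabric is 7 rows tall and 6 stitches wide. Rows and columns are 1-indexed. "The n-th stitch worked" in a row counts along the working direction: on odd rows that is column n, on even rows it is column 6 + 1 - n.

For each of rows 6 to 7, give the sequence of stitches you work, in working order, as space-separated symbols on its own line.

Row 6: chart row 2, WS - tiled (columns 1-6): K2TOG K P YO K2TOG K; work from column 6 back to 1 with K<->P swapped.
Row 7: chart row 1, RS - tile across columns 1-6 and work as-is.

Rows as worked:
P K2TOG YO K P K2TOG
P K P K2TOG P K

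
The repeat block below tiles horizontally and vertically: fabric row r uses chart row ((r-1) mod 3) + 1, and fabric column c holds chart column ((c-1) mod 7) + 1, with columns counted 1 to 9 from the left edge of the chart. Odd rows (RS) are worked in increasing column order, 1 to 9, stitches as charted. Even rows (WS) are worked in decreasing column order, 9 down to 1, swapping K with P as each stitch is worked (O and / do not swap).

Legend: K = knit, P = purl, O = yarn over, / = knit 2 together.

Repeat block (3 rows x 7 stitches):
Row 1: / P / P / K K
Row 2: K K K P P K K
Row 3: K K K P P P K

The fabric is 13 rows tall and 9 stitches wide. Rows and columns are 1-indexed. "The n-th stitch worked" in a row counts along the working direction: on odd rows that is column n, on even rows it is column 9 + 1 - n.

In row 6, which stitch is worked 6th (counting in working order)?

Result:
K

Derivation:
Row 6: (6-1) mod 3 = 2, so use chart row 3. Even row -> WS.
Chart row 3 tiled across columns 1-9: K K K P P P K K K
Wrong side: read the tiled row from column 9 down to 1 and exchange K with P (leave O, /).
Row 6 as worked: P P P K K K P P P
Stitch 6 in working order -> K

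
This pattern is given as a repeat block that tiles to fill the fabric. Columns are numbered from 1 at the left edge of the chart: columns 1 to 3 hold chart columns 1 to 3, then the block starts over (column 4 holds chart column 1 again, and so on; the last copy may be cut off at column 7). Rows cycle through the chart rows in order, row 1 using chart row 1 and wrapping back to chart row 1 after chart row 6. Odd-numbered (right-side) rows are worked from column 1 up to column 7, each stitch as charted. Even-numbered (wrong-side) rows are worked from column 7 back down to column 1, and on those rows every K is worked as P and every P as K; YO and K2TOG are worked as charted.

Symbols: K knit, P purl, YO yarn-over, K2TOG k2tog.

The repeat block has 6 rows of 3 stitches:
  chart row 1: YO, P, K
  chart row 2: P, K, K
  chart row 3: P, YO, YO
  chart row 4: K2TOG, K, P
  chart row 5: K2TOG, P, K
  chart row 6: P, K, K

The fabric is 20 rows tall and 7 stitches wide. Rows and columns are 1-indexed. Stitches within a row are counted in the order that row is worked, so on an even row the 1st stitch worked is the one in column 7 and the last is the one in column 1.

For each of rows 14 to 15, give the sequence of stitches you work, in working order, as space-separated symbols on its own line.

Rows as worked:
K P P K P P K
P YO YO P YO YO P

Derivation:
Row 14: chart row 2, WS - tiled (columns 1-7): P K K P K K P; work from column 7 back to 1 with K<->P swapped.
Row 15: chart row 3, RS - tile across columns 1-7 and work as-is.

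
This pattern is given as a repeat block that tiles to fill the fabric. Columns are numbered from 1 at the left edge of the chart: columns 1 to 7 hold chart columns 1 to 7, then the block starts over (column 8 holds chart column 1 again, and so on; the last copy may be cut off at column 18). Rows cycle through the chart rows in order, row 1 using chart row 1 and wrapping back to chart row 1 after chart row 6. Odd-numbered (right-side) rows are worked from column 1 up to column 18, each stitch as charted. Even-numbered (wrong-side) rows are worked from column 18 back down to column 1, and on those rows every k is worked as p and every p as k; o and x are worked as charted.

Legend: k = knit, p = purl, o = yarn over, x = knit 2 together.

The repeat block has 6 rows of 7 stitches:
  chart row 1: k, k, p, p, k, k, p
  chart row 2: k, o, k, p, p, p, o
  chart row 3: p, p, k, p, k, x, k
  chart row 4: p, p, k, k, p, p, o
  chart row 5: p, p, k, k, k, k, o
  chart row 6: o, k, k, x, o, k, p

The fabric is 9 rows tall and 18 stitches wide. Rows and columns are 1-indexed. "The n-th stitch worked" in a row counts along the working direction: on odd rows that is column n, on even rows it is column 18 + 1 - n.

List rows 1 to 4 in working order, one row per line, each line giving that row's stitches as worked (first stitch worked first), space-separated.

Row 1: chart row 1, RS - tile across columns 1-18 and work as-is.
Row 2: chart row 2, WS - tiled (columns 1-18): k o k p p p o k o k p p p o k o k p; work from column 18 back to 1 with k<->p swapped.
Row 3: chart row 3, RS - tile across columns 1-18 and work as-is.
Row 4: chart row 4, WS - tiled (columns 1-18): p p k k p p o p p k k p p o p p k k; work from column 18 back to 1 with k<->p swapped.

Rows as worked:
k k p p k k p k k p p k k p k k p p
k p o p o k k k p o p o k k k p o p
p p k p k x k p p k p k x k p p k p
p p k k o k k p p k k o k k p p k k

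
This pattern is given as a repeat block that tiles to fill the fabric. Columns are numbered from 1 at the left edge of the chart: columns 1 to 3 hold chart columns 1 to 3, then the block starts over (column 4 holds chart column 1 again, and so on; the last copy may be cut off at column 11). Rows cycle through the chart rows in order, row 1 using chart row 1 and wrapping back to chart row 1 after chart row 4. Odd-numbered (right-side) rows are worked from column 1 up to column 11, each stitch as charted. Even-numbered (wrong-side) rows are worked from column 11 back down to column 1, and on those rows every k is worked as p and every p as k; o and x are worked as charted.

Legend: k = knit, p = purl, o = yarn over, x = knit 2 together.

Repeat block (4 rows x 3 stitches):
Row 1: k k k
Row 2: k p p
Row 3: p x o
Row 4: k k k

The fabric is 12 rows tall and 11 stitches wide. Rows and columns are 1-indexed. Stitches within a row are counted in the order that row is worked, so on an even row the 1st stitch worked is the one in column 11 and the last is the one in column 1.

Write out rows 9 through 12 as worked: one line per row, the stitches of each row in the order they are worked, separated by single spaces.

Rows as worked:
k k k k k k k k k k k
k p k k p k k p k k p
p x o p x o p x o p x
p p p p p p p p p p p

Derivation:
Row 9: chart row 1, RS - tile across columns 1-11 and work as-is.
Row 10: chart row 2, WS - tiled (columns 1-11): k p p k p p k p p k p; work from column 11 back to 1 with k<->p swapped.
Row 11: chart row 3, RS - tile across columns 1-11 and work as-is.
Row 12: chart row 4, WS - tiled (columns 1-11): k k k k k k k k k k k; work from column 11 back to 1 with k<->p swapped.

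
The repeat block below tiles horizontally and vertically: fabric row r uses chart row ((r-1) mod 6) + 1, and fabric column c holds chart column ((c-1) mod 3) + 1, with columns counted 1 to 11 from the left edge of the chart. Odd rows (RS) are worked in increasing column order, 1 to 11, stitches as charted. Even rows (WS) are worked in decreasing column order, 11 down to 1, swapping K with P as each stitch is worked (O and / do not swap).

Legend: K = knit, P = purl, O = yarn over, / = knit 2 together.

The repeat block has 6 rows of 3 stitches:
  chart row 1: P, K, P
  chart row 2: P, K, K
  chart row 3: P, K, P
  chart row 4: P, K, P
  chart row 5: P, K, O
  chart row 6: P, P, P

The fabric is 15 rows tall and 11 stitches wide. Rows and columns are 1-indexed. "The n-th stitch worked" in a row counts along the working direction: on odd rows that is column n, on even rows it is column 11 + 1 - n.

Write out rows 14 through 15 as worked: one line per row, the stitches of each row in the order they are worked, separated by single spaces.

Result:
P K P P K P P K P P K
P K P P K P P K P P K

Derivation:
Row 14: chart row 2, WS - tiled (columns 1-11): P K K P K K P K K P K; work from column 11 back to 1 with K<->P swapped.
Row 15: chart row 3, RS - tile across columns 1-11 and work as-is.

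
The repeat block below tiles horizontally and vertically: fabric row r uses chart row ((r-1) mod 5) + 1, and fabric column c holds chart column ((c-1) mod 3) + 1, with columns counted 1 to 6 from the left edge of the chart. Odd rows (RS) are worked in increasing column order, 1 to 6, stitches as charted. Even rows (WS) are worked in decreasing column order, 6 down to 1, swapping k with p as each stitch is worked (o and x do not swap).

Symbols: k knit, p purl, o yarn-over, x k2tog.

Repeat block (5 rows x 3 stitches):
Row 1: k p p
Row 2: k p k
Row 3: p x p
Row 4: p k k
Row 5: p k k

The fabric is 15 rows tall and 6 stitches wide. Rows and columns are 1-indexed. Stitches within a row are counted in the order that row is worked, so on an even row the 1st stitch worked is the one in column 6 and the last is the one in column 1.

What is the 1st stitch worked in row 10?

Stitch:
p

Derivation:
Row 10 uses chart row ((10-1) mod 5)+1 = 5. Row 10 is even, so WS.
Chart row 5 tiled across columns 1-6: p k k p k k
Wrong side: read the tiled row from column 6 down to 1 and exchange k with p (leave o, x).
Row 10 as worked: p p k p p k
Counting 1 along the worked row gives p.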